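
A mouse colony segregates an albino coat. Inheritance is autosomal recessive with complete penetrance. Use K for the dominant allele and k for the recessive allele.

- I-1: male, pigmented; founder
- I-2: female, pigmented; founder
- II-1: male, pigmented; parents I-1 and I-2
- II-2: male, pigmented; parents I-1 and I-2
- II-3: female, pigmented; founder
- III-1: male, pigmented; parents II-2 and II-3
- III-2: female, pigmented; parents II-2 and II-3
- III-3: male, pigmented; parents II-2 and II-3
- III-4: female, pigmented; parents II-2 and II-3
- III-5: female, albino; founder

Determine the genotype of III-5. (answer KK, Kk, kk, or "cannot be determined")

III-5 is albino, so III-5 is kk.

kk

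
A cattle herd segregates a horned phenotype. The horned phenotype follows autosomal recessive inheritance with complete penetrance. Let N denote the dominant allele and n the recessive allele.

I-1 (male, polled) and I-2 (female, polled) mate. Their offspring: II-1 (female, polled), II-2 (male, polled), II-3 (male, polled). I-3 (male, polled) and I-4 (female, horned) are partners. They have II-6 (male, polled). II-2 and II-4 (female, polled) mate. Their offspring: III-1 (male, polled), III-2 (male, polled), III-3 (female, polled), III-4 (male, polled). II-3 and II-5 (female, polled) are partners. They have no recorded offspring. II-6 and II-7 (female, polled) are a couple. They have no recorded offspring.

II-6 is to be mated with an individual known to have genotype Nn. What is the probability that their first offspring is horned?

II-6 is polled so carries N and received n from I-4 (nn), so II-6 is Nn.
The cross gives 1/4 NN : 1/2 Nn : 1/4 nn, so P(offspring is horned) = 1/4.

1/4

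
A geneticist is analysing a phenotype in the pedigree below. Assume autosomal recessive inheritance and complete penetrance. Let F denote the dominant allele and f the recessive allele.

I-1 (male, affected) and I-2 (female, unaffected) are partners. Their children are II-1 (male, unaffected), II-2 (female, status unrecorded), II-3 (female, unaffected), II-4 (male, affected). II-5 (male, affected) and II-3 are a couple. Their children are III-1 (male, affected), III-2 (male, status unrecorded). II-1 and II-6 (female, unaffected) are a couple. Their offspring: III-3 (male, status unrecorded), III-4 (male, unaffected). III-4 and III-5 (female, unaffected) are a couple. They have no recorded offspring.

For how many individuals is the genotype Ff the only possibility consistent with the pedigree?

3

Obligate heterozygotes: I-2 is unaffected so carries F and passed f to II-4 (ff), so I-2 is Ff; II-1 is unaffected so carries F and received f from I-1 (ff), so II-1 is Ff; II-3 is unaffected so carries F and received f from I-1 (ff), so II-3 is Ff.
Every other individual is either homozygous by phenotype or has at least one consistent homozygous assignment, so the count is 3.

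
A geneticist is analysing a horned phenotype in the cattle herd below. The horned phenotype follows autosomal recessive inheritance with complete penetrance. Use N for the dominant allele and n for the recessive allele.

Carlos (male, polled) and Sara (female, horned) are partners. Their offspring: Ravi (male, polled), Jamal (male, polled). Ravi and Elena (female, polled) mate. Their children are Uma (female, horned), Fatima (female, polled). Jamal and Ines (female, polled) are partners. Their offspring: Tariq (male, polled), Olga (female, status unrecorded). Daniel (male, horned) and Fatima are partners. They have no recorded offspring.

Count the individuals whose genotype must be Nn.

Obligate heterozygotes: Ravi is polled so carries N and received n from Sara (nn), so Ravi is Nn; Jamal is polled so carries N and received n from Sara (nn), so Jamal is Nn; Elena is polled so carries N and passed n to Uma (nn), so Elena is Nn.
Every other individual is either homozygous by phenotype or has at least one consistent homozygous assignment, so the count is 3.

3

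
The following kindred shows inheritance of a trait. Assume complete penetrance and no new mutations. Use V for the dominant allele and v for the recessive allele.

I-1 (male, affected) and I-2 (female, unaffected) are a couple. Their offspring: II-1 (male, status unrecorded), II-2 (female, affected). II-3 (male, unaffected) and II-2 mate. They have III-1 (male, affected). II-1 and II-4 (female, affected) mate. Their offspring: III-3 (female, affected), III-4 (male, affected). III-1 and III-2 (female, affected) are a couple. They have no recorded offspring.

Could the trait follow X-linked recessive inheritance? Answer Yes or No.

A consistent assignment under X-linked recessive exists: I-1 X^v Y, I-2 X^V X^v, II-1 X^v Y, II-2 X^v X^v, II-3 X^V Y, II-4 X^v X^v, III-1 X^v Y, III-2 X^v X^v, III-3 X^v X^v, III-4 X^v Y.
In this assignment every recorded phenotype matches its genotype and every non-founder's genotype is obtainable from its parents' genotypes, so the pedigree is consistent.

Yes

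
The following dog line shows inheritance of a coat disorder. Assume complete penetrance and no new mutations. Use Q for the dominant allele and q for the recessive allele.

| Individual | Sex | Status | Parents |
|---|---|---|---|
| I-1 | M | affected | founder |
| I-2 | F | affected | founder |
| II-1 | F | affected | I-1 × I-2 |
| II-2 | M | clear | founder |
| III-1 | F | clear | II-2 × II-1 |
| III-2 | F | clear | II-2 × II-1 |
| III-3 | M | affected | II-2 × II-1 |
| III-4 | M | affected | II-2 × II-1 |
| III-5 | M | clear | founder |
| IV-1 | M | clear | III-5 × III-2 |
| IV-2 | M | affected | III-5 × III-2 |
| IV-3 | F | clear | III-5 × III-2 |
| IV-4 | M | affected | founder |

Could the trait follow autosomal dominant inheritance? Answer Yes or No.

Under autosomal dominant, IV-2 (affected, male) cannot arise from III-5 (clear) × III-2 (clear).

No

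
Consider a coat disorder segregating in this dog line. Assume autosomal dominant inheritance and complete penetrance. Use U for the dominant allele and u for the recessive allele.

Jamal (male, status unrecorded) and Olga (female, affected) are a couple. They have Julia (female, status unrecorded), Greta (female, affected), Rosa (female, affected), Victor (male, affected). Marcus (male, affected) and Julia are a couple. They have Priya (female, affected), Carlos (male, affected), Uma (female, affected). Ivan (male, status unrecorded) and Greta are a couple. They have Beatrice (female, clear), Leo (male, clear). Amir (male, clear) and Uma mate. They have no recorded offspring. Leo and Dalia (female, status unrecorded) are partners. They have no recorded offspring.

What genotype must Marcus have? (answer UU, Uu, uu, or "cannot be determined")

Marcus's phenotype allows UU or Uu, and no parent or child forces a single allele at both positions; consistent genotype assignments exist with Marcus as UU or Uu.

cannot be determined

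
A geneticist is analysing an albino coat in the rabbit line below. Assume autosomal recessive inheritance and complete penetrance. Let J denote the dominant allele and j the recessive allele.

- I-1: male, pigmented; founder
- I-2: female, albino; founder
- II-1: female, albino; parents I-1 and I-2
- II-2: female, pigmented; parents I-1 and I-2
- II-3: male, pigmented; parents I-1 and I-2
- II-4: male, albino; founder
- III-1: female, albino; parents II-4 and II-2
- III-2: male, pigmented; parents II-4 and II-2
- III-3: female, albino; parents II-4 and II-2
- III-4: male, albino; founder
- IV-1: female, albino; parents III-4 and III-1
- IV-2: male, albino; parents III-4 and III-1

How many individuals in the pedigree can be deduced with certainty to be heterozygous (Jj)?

4

Obligate heterozygotes: I-1 is pigmented so carries J and passed j to II-1 (jj), so I-1 is Jj; II-2 is pigmented so carries J and received j from I-2 (jj), so II-2 is Jj; II-3 is pigmented so carries J and received j from I-2 (jj), so II-3 is Jj; III-2 is pigmented so carries J and received j from II-4 (jj), so III-2 is Jj.
Every other individual is either homozygous by phenotype or has at least one consistent homozygous assignment, so the count is 4.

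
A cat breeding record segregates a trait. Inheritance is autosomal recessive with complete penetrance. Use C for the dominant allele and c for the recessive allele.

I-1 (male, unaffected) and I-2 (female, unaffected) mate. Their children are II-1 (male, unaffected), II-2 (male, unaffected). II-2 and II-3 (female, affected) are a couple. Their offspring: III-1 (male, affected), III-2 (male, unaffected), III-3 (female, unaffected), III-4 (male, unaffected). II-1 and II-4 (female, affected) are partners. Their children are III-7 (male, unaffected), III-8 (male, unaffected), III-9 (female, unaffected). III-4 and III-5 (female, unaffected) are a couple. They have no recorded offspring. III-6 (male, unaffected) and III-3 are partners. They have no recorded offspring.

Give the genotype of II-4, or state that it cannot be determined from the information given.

cc

II-4 is affected, so II-4 is cc.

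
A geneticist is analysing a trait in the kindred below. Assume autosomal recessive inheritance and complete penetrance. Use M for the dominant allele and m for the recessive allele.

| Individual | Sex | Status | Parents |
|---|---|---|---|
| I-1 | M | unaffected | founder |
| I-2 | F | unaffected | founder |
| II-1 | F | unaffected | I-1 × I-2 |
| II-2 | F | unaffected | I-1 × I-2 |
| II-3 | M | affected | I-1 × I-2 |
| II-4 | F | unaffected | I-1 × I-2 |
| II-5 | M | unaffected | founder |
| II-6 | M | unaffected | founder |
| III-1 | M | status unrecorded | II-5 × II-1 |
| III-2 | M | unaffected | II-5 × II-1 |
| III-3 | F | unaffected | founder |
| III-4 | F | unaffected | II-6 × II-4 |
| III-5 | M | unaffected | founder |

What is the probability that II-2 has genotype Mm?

2/3

I-1 is unaffected so carries M and passed m to II-3 (mm), so I-1 is Mm.
I-2 is unaffected so carries M and passed m to II-3 (mm), so I-2 is Mm.
Their cross gives offspring ratios 1/4 MM : 1/2 Mm : 1/4 mm. Conditioning on II-2 being unaffected, P(Mm) = 1/2 / 3/4 = 2/3.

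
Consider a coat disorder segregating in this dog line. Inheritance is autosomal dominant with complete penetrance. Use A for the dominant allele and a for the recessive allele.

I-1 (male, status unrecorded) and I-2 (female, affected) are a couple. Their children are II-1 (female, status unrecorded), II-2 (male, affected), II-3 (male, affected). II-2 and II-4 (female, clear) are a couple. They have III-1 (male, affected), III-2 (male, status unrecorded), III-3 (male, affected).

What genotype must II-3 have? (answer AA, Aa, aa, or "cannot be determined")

cannot be determined

II-3's phenotype allows AA or Aa, and no parent or child forces a single allele at both positions; consistent genotype assignments exist with II-3 as AA or Aa.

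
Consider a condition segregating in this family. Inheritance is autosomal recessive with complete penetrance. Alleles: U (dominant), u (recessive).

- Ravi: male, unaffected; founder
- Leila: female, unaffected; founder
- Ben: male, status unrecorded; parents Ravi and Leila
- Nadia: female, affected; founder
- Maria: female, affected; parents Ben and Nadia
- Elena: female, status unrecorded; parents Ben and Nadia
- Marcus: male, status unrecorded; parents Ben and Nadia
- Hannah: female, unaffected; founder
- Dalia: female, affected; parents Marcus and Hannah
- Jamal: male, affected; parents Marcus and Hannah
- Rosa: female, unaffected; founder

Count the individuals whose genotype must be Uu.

Obligate heterozygotes: Hannah is unaffected so carries U and passed u to Dalia (uu), so Hannah is Uu.
Every other individual is either homozygous by phenotype or has at least one consistent homozygous assignment, so the count is 1.

1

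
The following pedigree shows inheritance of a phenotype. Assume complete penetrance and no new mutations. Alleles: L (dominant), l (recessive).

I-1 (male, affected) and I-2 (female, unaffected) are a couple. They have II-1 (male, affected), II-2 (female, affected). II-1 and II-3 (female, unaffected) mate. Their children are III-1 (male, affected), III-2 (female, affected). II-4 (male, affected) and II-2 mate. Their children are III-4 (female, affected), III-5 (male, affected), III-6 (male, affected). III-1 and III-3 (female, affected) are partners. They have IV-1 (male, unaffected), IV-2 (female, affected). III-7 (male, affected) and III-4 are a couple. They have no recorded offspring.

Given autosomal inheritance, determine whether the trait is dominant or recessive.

dominant

III-1 and III-3 are both affected yet have an unaffected child IV-1. Under a recessive model two affected parents are homozygous and every child would be affected, so the trait cannot be recessive.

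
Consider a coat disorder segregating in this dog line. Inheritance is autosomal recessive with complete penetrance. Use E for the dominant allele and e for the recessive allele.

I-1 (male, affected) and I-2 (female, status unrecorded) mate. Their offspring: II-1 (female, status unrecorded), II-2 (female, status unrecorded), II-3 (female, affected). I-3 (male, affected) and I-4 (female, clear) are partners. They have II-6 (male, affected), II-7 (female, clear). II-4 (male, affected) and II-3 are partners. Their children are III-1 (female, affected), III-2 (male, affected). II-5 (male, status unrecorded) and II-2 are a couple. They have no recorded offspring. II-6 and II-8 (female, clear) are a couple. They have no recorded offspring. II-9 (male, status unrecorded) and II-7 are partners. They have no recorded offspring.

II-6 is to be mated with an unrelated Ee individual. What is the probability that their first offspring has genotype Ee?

II-6 is affected, so II-6 is ee.
The cross gives 1/2 Ee : 1/2 ee, so P(offspring has genotype Ee) = 1/2.

1/2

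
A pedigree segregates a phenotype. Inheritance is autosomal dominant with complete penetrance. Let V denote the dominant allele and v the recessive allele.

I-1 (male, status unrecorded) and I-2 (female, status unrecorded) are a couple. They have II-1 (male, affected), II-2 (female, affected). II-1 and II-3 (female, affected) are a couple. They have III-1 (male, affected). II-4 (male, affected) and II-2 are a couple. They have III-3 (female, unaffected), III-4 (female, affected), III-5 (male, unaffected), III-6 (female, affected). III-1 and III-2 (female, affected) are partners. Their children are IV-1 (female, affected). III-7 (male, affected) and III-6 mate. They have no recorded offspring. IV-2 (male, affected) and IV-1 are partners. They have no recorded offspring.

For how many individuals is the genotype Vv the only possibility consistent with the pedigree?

2

Obligate heterozygotes: II-2 is affected so carries V and passed v to III-3 (vv), so II-2 is Vv; II-4 is affected so carries V and passed v to III-3 (vv), so II-4 is Vv.
Every other individual is either homozygous by phenotype or has at least one consistent homozygous assignment, so the count is 2.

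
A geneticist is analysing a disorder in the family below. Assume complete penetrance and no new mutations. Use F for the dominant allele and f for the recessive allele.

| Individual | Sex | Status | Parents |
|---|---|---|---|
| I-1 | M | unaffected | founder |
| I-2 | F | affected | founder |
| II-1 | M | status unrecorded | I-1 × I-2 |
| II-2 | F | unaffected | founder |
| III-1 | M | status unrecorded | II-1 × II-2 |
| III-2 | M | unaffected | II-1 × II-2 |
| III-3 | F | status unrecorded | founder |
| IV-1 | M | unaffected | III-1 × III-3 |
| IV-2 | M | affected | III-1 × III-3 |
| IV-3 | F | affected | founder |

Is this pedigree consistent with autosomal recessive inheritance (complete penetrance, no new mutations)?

A consistent assignment under autosomal recessive exists: I-1 FF, I-2 ff, II-1 Ff, II-2 FF, III-1 Ff, III-2 FF, III-3 Ff, IV-1 FF, IV-2 ff, IV-3 ff.
In this assignment every recorded phenotype matches its genotype and every non-founder's genotype is obtainable from its parents' genotypes, so the pedigree is consistent.

Yes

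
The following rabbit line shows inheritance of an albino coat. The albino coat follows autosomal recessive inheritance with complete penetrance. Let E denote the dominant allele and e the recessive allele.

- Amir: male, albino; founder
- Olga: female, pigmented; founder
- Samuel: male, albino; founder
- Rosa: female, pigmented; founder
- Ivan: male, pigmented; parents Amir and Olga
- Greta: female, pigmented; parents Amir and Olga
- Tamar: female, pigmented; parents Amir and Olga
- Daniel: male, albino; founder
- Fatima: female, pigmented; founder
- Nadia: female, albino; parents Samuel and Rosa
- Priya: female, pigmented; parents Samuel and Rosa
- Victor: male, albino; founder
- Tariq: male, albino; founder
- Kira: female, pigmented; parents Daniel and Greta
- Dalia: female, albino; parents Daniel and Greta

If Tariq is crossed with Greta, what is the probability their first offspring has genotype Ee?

Tariq is albino, so Tariq is ee.
Greta is pigmented so carries E and received e from Amir (ee), so Greta is Ee.
The cross gives 1/2 Ee : 1/2 ee, so P(offspring has genotype Ee) = 1/2.

1/2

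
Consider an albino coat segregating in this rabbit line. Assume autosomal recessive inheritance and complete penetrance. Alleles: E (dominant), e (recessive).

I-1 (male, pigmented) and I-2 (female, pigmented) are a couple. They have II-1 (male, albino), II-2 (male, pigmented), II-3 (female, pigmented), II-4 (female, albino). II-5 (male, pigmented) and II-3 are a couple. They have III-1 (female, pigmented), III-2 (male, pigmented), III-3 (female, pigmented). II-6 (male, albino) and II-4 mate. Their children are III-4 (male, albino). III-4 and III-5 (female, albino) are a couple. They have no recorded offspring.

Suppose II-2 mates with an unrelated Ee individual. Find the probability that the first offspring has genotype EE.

1/3

I-1 is pigmented so carries E and passed e to II-1 (ee), so I-1 is Ee.
I-2 is pigmented so carries E and passed e to II-1 (ee), so I-2 is Ee.
II-2 is a pigmented offspring of I-1 (Ee) × I-2 (Ee), whose cross gives 1/4 EE : 1/2 Ee : 1/4 ee; conditioning on being pigmented, II-2 is EE with probability 1/3, Ee with probability 2/3.
Summing over parental genotype combinations, P(offspring has genotype EE) = 1/3·1/2 + 2/3·1/4 = 1/3.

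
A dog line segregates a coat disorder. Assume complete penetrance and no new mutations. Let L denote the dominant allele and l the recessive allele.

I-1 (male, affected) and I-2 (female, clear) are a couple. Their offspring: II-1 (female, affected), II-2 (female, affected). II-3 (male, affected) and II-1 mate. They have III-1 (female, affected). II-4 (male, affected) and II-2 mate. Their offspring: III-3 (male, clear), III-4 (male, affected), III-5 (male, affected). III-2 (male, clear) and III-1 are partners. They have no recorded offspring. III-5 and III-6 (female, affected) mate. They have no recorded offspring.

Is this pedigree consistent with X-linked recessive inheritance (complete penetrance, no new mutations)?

Under X-linked recessive, III-3 (clear, male) cannot arise from II-4 (affected) × II-2 (affected).

No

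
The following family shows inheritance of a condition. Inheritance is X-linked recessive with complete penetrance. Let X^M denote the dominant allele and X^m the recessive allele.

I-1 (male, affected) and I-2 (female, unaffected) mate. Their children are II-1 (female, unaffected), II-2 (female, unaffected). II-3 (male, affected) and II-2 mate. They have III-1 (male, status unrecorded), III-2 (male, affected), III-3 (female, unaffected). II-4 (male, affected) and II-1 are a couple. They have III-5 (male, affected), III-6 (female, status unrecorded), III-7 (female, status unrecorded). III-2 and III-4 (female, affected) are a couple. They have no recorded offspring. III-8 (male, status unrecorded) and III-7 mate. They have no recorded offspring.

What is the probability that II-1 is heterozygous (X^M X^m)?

II-1 is unaffected so carries M and received m from I-1 (X^m Y), so II-1 is X^M X^m, giving P(X^M X^m) = 1.

1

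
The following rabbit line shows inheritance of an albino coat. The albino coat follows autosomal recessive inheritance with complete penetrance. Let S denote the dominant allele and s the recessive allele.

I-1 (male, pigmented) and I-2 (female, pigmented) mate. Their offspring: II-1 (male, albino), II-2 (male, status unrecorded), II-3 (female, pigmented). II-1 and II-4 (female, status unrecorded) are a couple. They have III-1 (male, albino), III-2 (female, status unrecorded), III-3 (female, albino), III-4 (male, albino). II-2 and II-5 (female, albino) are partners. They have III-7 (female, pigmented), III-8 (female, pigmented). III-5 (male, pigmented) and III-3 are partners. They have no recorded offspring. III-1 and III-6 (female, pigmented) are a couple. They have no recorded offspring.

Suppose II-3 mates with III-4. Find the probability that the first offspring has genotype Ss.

I-1 is pigmented so carries S and passed s to II-1 (ss), so I-1 is Ss.
I-2 is pigmented so carries S and passed s to II-1 (ss), so I-2 is Ss.
II-3 is a pigmented offspring of I-1 (Ss) × I-2 (Ss), whose cross gives 1/4 SS : 1/2 Ss : 1/4 ss; conditioning on being pigmented, II-3 is SS with probability 1/3, Ss with probability 2/3.
III-4 is albino, so III-4 is ss.
Summing over parental genotype combinations, P(offspring has genotype Ss) = 1/3·1 + 2/3·1/2 = 2/3.

2/3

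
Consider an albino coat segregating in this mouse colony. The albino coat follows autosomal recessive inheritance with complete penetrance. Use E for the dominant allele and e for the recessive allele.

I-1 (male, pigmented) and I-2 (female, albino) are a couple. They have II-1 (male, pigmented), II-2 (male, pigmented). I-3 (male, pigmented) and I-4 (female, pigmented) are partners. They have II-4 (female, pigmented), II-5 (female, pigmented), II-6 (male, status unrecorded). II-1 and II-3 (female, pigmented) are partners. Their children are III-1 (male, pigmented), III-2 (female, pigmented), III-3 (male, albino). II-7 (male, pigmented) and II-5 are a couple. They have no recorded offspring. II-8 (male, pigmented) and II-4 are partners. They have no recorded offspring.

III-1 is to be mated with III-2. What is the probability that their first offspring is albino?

II-1 is pigmented so carries E and received e from I-2 (ee), so II-1 is Ee.
II-3 is pigmented so carries E and passed e to III-3 (ee), so II-3 is Ee.
III-1 is a pigmented offspring of II-1 (Ee) × II-3 (Ee), whose cross gives 1/4 EE : 1/2 Ee : 1/4 ee; conditioning on being pigmented, III-1 is EE with probability 1/3, Ee with probability 2/3.
III-2 is a pigmented offspring of II-1 (Ee) × II-3 (Ee), whose cross gives 1/4 EE : 1/2 Ee : 1/4 ee; conditioning on being pigmented, III-2 is EE with probability 1/3, Ee with probability 2/3.
Summing over parental genotype combinations, P(offspring is albino) = 4/9·1/4 = 1/9.

1/9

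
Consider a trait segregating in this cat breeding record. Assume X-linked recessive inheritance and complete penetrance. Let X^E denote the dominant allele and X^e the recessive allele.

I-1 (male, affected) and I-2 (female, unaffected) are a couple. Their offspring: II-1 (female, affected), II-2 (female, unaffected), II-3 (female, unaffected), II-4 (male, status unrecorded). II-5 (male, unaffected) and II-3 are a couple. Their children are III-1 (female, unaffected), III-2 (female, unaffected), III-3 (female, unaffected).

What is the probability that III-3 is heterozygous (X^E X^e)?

1/2

II-5 is unaffected, so II-5 is X^E Y.
II-3 is unaffected so carries E and received e from I-1 (X^e Y), so II-3 is X^E X^e.
Their cross gives offspring ratios 1/2 X^E X^E : 1/2 X^E X^e. Conditioning on III-3 being unaffected, P(X^E X^e) = 1/2 / 1 = 1/2.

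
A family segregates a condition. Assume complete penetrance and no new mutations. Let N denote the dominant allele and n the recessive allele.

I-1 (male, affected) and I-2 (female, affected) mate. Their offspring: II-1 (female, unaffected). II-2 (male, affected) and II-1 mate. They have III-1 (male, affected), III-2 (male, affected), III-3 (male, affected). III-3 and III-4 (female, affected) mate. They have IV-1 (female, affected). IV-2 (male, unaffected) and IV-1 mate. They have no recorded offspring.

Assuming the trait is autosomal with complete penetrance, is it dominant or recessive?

dominant

I-1 and I-2 are both affected yet have an unaffected child II-1. Under a recessive model two affected parents are homozygous and every child would be affected, so the trait cannot be recessive.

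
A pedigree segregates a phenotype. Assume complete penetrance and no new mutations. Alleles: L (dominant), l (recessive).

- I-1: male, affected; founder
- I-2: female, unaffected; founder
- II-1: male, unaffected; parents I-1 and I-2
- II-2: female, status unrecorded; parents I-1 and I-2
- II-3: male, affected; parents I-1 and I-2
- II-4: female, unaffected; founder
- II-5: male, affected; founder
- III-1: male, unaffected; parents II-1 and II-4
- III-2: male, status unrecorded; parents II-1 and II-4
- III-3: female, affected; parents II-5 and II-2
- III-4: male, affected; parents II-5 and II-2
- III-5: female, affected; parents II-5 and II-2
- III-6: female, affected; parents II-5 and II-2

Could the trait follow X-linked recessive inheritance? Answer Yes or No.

A consistent assignment under X-linked recessive exists: I-1 X^l Y, I-2 X^L X^l, II-1 X^L Y, II-2 X^L X^l, II-3 X^l Y, II-4 X^L X^L, II-5 X^l Y, III-1 X^L Y, III-2 X^L Y, III-3 X^l X^l, III-4 X^l Y, III-5 X^l X^l, III-6 X^l X^l.
In this assignment every recorded phenotype matches its genotype and every non-founder's genotype is obtainable from its parents' genotypes, so the pedigree is consistent.

Yes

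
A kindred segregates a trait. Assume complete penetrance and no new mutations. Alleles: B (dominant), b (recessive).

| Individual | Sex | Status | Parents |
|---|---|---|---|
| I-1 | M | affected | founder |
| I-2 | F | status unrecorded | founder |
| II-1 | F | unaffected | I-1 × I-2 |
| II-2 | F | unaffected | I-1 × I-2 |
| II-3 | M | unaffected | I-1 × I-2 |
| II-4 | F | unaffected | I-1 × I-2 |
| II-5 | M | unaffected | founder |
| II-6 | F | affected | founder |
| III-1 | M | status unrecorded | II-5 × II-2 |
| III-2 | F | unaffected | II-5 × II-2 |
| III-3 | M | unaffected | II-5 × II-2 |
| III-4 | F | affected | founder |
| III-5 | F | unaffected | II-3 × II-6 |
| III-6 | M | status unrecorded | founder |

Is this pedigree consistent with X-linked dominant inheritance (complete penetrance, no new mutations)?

Under X-linked dominant, II-1 (unaffected, female) cannot arise from I-1 (affected) × I-2 (unrecorded).

No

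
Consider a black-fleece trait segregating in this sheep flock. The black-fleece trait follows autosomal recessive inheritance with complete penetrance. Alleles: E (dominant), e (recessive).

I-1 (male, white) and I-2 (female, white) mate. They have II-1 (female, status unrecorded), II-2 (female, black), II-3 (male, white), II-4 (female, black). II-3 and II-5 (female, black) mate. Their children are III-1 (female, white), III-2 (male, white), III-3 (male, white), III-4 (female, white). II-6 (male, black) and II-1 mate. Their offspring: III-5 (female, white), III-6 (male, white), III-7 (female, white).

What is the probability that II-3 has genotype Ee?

I-1 is white so carries E and passed e to II-2 (ee), so I-1 is Ee.
I-2 is white so carries E and passed e to II-2 (ee), so I-2 is Ee.
Their cross gives offspring ratios 1/4 EE : 1/2 Ee : 1/4 ee. Conditioning on II-3 being white, P(Ee) = 1/2 / 3/4 = 2/3 before taking II-3's own offspring into account.
II-5 is black, so II-5 is ee.
Now use II-3's offspring. Probability of each recorded status — white daughter III-1: 1/2 if II-3 is Ee, 1 if EE; white son III-2: 1/2 if II-3 is Ee, 1 if EE; white son III-3: 1/2 if II-3 is Ee, 1 if EE; white daughter III-4: 1/2 if II-3 is Ee, 1 if EE.
Bayes: P(Ee) = 2/3·1/16 / (2/3·1/16 + 1/3·1) = 1/9.

1/9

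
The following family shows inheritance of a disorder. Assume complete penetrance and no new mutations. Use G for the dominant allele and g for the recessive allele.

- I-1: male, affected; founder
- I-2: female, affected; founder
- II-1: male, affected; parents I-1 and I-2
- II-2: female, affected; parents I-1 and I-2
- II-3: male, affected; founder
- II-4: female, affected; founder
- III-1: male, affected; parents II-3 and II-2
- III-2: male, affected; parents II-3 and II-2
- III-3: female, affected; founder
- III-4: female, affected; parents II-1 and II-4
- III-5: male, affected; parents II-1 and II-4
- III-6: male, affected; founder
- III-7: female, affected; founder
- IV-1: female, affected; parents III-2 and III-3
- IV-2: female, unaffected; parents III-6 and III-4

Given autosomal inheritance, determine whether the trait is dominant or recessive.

dominant

III-6 and III-4 are both affected yet have an unaffected child IV-2. Under a recessive model two affected parents are homozygous and every child would be affected, so the trait cannot be recessive.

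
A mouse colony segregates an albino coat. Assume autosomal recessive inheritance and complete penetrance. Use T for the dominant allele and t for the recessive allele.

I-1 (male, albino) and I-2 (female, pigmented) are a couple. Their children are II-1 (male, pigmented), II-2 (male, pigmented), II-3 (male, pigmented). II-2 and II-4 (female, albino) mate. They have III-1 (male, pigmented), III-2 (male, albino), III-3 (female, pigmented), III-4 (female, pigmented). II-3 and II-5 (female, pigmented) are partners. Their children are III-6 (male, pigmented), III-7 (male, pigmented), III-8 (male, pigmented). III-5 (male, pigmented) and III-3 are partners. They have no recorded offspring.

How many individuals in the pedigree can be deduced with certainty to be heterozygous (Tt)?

Obligate heterozygotes: II-1 is pigmented so carries T and received t from I-1 (tt), so II-1 is Tt; II-2 is pigmented so carries T and received t from I-1 (tt), so II-2 is Tt; II-3 is pigmented so carries T and received t from I-1 (tt), so II-3 is Tt; III-1 is pigmented so carries T and received t from II-4 (tt), so III-1 is Tt; III-3 is pigmented so carries T and received t from II-4 (tt), so III-3 is Tt; III-4 is pigmented so carries T and received t from II-4 (tt), so III-4 is Tt.
Every other individual is either homozygous by phenotype or has at least one consistent homozygous assignment, so the count is 6.

6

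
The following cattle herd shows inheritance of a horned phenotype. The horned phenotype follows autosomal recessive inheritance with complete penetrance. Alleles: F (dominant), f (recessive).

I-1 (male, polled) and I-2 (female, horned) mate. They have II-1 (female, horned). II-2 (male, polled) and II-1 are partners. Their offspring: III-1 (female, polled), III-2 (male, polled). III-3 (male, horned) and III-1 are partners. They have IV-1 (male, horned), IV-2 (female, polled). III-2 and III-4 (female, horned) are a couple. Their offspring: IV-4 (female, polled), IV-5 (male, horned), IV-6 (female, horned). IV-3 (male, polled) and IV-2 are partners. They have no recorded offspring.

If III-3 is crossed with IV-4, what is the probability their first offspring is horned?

1/2

III-3 is horned, so III-3 is ff.
IV-4 is polled so carries F and received f from III-4 (ff), so IV-4 is Ff.
The cross gives 1/2 Ff : 1/2 ff, so P(offspring is horned) = 1/2.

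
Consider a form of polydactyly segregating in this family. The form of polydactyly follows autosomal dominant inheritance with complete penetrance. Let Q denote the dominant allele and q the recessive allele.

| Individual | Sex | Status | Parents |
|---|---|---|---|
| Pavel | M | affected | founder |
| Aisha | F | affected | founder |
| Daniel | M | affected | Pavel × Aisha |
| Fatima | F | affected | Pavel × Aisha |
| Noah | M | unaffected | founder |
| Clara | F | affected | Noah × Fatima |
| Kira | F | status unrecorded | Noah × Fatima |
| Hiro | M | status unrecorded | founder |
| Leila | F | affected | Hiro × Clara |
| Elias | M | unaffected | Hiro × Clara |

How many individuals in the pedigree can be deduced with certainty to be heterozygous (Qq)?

1

Obligate heterozygotes: Clara is affected so carries Q and received q from Noah (qq), so Clara is Qq.
Every other individual is either homozygous by phenotype or has at least one consistent homozygous assignment, so the count is 1.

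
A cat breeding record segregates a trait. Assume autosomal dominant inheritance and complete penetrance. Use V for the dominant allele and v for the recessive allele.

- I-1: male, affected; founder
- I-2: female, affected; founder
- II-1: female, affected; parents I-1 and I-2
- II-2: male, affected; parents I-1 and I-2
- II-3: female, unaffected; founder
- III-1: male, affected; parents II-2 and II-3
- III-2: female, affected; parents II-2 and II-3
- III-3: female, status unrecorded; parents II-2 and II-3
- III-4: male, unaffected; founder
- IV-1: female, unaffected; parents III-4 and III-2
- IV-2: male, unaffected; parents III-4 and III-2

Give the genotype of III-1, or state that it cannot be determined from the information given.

Vv

From phenotype alone, III-1 is VV or Vv.
III-1 is affected so carries V and received v from II-3 (vv), so III-1 is Vv.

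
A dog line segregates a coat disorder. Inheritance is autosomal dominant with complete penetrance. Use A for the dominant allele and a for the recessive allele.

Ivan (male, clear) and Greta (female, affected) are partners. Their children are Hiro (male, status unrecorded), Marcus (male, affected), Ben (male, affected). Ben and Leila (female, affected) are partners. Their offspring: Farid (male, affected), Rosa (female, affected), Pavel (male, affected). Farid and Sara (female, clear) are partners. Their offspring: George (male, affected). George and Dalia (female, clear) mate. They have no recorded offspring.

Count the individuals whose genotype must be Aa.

3

Obligate heterozygotes: Marcus is affected so carries A and received a from Ivan (aa), so Marcus is Aa; Ben is affected so carries A and received a from Ivan (aa), so Ben is Aa; George is affected so carries A and received a from Sara (aa), so George is Aa.
Every other individual is either homozygous by phenotype or has at least one consistent homozygous assignment, so the count is 3.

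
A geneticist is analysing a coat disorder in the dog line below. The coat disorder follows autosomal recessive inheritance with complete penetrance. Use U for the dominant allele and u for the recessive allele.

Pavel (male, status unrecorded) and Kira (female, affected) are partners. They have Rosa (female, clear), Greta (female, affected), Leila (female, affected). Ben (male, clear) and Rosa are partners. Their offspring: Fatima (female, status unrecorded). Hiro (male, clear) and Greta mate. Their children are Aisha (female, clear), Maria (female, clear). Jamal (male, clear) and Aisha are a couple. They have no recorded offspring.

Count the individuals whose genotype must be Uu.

Obligate heterozygotes: Pavel passed U to Rosa (Uu, whose u came from Kira) and passed u to Greta (uu), so Pavel is Uu; Rosa is clear so carries U and received u from Kira (uu), so Rosa is Uu; Aisha is clear so carries U and received u from Greta (uu), so Aisha is Uu; Maria is clear so carries U and received u from Greta (uu), so Maria is Uu.
Every other individual is either homozygous by phenotype or has at least one consistent homozygous assignment, so the count is 4.

4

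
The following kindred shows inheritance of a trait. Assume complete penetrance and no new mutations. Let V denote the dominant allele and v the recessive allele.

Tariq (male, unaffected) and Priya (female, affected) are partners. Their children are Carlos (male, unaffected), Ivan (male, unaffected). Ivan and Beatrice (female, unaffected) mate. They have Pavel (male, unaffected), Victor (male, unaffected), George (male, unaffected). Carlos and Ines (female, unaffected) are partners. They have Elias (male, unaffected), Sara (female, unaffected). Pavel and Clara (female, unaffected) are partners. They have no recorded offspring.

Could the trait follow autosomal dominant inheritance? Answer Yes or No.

Yes

A consistent assignment under autosomal dominant exists: Tariq vv, Priya Vv, Carlos vv, Ivan vv, Beatrice vv, Ines vv, Pavel vv, Victor vv, George vv, Clara vv, Elias vv, Sara vv.
In this assignment every recorded phenotype matches its genotype and every non-founder's genotype is obtainable from its parents' genotypes, so the pedigree is consistent.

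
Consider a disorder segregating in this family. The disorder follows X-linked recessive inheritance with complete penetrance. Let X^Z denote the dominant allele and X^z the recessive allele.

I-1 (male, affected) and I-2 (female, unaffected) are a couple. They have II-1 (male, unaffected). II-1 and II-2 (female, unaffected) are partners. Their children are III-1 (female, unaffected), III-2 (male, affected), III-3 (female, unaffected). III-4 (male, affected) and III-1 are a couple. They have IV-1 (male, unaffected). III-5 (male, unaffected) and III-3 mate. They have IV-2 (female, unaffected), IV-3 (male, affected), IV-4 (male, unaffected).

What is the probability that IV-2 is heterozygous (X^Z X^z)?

III-5 is unaffected, so III-5 is X^Z Y.
III-3 is unaffected so carries Z and passed z to IV-3 (X^z Y), so III-3 is X^Z X^z.
Their cross gives offspring ratios 1/2 X^Z X^Z : 1/2 X^Z X^z. Conditioning on IV-2 being unaffected, P(X^Z X^z) = 1/2 / 1 = 1/2.

1/2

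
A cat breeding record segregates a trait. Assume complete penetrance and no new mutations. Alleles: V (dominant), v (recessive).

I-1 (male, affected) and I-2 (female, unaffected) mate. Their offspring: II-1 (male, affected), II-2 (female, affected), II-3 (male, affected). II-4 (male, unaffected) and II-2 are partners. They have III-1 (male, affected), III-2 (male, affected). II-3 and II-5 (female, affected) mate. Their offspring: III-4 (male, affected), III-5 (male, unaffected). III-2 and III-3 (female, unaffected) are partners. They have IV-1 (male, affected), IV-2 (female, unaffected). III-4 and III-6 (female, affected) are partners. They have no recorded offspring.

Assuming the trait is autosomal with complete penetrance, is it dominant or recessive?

II-3 and II-5 are both affected yet have an unaffected child III-5. Under a recessive model two affected parents are homozygous and every child would be affected, so the trait cannot be recessive.

dominant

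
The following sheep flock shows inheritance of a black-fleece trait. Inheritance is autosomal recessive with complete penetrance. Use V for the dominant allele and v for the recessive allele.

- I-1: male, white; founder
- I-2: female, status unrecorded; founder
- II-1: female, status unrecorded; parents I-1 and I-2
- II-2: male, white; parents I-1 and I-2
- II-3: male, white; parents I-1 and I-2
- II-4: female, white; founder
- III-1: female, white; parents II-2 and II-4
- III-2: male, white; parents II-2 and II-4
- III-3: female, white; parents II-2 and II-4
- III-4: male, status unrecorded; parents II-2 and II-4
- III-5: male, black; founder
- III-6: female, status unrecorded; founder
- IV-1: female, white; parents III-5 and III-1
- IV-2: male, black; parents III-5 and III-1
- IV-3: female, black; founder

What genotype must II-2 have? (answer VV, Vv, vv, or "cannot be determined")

II-2's phenotype allows VV or Vv, and no parent or child forces a single allele at both positions; consistent genotype assignments exist with II-2 as VV or Vv.

cannot be determined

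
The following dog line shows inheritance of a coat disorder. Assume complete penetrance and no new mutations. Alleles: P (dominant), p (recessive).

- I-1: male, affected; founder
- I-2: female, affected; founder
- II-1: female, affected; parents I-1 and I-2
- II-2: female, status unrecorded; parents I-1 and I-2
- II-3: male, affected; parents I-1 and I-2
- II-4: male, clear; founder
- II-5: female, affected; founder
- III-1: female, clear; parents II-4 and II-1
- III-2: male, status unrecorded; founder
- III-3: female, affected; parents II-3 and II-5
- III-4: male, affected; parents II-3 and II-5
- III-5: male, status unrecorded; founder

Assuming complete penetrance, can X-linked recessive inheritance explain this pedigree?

A consistent assignment under X-linked recessive exists: I-1 X^p Y, I-2 X^p X^p, II-1 X^p X^p, II-2 X^p X^p, II-3 X^p Y, II-4 X^P Y, II-5 X^p X^p, III-1 X^P X^p, III-2 X^P Y, III-3 X^p X^p, III-4 X^p Y, III-5 X^P Y.
In this assignment every recorded phenotype matches its genotype and every non-founder's genotype is obtainable from its parents' genotypes, so the pedigree is consistent.

Yes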